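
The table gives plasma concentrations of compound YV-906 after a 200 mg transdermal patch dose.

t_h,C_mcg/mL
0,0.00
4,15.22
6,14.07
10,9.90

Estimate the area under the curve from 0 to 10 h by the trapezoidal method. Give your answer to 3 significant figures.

AUC = 108 mcg/mL·h

Trapezoidal AUC_0→10:
  [0→4]: (0.00+15.22)/2 × 4 = 30.44
  [4→6]: (15.22+14.07)/2 × 2 = 29.29
  [6→10]: (14.07+9.90)/2 × 4 = 47.94
  Sum = 107.67 mcg/mL·h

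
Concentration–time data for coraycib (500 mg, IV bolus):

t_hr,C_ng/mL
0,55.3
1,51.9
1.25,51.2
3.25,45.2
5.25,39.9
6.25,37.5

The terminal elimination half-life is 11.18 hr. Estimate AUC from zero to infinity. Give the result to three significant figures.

AUC = 892 ng/mL·hr

Trapezoidal AUC_0→6.25:
  [0→1]: (55.3+51.9)/2 × 1 = 53.6
  [1→1.25]: (51.9+51.2)/2 × 0.25 = 12.8875
  [1.25→3.25]: (51.2+45.2)/2 × 2 = 96.4
  [3.25→5.25]: (45.2+39.9)/2 × 2 = 85.1
  [5.25→6.25]: (39.9+37.5)/2 × 1 = 38.7
  Sum = 286.6875 ng/mL·hr
k_e = ln2 / t½ = 0.693147 / 11.18 = 0.0620 hr^-1
Extrapolated tail: C_last / k_e = 37.5 / 0.062 = 604.839
AUC_0→∞ = 286.6875 + 604.839 = 891.5265 ng/mL·hr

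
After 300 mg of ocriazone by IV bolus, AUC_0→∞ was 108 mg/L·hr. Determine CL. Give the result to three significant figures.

CL = Dose_iv / AUC_0→∞
   = 300 / 108 = 2.77778 L/hr

CL = 2.78 L/hr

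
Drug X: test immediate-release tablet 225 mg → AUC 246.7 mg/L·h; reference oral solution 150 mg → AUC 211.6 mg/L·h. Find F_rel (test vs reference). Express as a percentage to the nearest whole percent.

F_rel = (AUC_test/D_test) / (AUC_ref/D_ref)
      = (246.7/225) / (211.6/150)
      = 1.09644 / 1.41067 = 0.7772 = 77.72%

F_rel = 78%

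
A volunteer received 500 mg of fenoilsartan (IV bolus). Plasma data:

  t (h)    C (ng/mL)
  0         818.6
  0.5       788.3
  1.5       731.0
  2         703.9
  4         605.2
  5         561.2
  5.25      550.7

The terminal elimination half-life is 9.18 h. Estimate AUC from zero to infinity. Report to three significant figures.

AUC = 10800 ng/mL·h

Trapezoidal AUC_0→5.25:
  [0→0.5]: (818.6+788.3)/2 × 0.5 = 401.725
  [0.5→1.5]: (788.3+731.0)/2 × 1 = 759.65
  [1.5→2]: (731.0+703.9)/2 × 0.5 = 358.725
  [2→4]: (703.9+605.2)/2 × 2 = 1309.1
  [4→5]: (605.2+561.2)/2 × 1 = 583.2
  [5→5.25]: (561.2+550.7)/2 × 0.25 = 138.9875
  Sum = 3551.3875 ng/mL·h
k_e = ln2 / t½ = 0.693147 / 9.18 = 0.0755 h^-1
Extrapolated tail: C_last / k_e = 550.7 / 0.0755 = 7294.040
AUC_0→∞ = 3551.3875 + 7294.040 = 10845.4275 ng/mL·h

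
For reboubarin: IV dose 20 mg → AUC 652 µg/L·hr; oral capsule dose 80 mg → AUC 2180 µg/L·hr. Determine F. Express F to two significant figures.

F = 0.84

F = (AUC_ev / D_ev) / (AUC_iv / D_iv)
  = (2180/80) / (652/20)
  = 27.25 / 32.6 = 0.8359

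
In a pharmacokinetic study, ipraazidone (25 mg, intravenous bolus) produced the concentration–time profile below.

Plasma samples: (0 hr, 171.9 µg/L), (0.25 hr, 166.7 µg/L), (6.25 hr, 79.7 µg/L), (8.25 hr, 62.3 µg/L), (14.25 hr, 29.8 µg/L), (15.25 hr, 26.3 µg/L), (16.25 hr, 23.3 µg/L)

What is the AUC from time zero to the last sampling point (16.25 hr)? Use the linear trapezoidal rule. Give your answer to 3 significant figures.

Trapezoidal AUC_0→16.25:
  [0→0.25]: (171.9+166.7)/2 × 0.25 = 42.325
  [0.25→6.25]: (166.7+79.7)/2 × 6 = 739.2
  [6.25→8.25]: (79.7+62.3)/2 × 2 = 142.0
  [8.25→14.25]: (62.3+29.8)/2 × 6 = 276.3
  [14.25→15.25]: (29.8+26.3)/2 × 1 = 28.05
  [15.25→16.25]: (26.3+23.3)/2 × 1 = 24.8
  Sum = 1252.675 µg/L·hr

AUC = 1250 µg/L·hr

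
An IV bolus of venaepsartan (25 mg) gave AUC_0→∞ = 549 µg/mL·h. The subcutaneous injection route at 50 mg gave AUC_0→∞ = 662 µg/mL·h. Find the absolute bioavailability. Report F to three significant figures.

F = (AUC_ev / D_ev) / (AUC_iv / D_iv)
  = (662/50) / (549/25)
  = 13.24 / 21.96 = 0.6029

F = 0.603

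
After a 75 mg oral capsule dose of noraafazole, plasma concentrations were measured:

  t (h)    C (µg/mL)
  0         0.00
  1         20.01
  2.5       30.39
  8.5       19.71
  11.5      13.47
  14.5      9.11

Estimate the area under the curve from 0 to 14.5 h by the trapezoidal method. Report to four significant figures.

AUC = 281.7 µg/mL·h

Trapezoidal AUC_0→14.5:
  [0→1]: (0.00+20.01)/2 × 1 = 10.005
  [1→2.5]: (20.01+30.39)/2 × 1.5 = 37.8
  [2.5→8.5]: (30.39+19.71)/2 × 6 = 150.3
  [8.5→11.5]: (19.71+13.47)/2 × 3 = 49.77
  [11.5→14.5]: (13.47+9.11)/2 × 3 = 33.87
  Sum = 281.745 µg/mL·h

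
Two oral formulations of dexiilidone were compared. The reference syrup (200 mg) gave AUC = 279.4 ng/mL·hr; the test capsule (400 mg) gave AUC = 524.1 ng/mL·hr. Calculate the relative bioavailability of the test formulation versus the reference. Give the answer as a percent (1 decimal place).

F_rel = (AUC_test/D_test) / (AUC_ref/D_ref)
      = (524.1/400) / (279.4/200)
      = 1.31025 / 1.397 = 0.9379 = 93.79%

F_rel = 93.8%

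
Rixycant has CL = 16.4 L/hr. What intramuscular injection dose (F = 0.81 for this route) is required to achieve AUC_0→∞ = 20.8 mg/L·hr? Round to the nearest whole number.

Dose = 421 mg

Dose = CL × AUC_0→∞ / F
     = 16.4 × 20.8 / 0.81 = 421.136 mg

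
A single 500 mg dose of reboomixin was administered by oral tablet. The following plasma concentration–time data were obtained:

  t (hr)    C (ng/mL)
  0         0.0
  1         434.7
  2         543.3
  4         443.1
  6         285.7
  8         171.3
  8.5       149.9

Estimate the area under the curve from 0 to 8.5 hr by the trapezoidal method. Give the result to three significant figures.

AUC = 2960 ng/mL·hr

Trapezoidal AUC_0→8.5:
  [0→1]: (0.0+434.7)/2 × 1 = 217.35
  [1→2]: (434.7+543.3)/2 × 1 = 489.0
  [2→4]: (543.3+443.1)/2 × 2 = 986.4
  [4→6]: (443.1+285.7)/2 × 2 = 728.8
  [6→8]: (285.7+171.3)/2 × 2 = 457.0
  [8→8.5]: (171.3+149.9)/2 × 0.5 = 80.3
  Sum = 2958.85 ng/mL·hr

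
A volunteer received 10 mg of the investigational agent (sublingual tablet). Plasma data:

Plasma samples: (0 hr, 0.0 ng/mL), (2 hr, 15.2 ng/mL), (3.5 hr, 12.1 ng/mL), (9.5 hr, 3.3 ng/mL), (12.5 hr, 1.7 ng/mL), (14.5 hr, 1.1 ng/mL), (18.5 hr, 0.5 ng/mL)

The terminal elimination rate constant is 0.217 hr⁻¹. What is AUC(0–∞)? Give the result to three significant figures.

AUC = 97.7 ng/mL·hr

Trapezoidal AUC_0→18.5:
  [0→2]: (0.0+15.2)/2 × 2 = 15.2
  [2→3.5]: (15.2+12.1)/2 × 1.5 = 20.475
  [3.5→9.5]: (12.1+3.3)/2 × 6 = 46.2
  [9.5→12.5]: (3.3+1.7)/2 × 3 = 7.5
  [12.5→14.5]: (1.7+1.1)/2 × 2 = 2.8
  [14.5→18.5]: (1.1+0.5)/2 × 4 = 3.2
  Sum = 95.375 ng/mL·hr
Extrapolated tail: C_last / k_e = 0.5 / 0.217 = 2.304
AUC_0→∞ = 95.375 + 2.304 = 97.679 ng/mL·hr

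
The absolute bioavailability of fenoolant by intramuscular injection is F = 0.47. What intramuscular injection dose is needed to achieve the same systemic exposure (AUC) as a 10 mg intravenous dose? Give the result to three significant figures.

For equal systemic exposure: F × D_ev = D_iv
D_ev = D_iv / F = 10 / 0.47 = 21.2766 mg

D_intramuscular = 21.3 mg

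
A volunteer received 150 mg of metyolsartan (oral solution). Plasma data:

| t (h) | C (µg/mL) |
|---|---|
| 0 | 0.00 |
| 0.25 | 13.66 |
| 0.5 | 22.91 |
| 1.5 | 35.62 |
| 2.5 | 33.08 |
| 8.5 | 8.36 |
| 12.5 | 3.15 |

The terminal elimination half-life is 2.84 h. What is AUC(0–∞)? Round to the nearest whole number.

AUC = 230 µg/mL·h

Trapezoidal AUC_0→12.5:
  [0→0.25]: (0.00+13.66)/2 × 0.25 = 1.7075
  [0.25→0.5]: (13.66+22.91)/2 × 0.25 = 4.57125
  [0.5→1.5]: (22.91+35.62)/2 × 1 = 29.265
  [1.5→2.5]: (35.62+33.08)/2 × 1 = 34.35
  [2.5→8.5]: (33.08+8.36)/2 × 6 = 124.32
  [8.5→12.5]: (8.36+3.15)/2 × 4 = 23.02
  Sum = 217.23375 µg/mL·h
k_e = ln2 / t½ = 0.693147 / 2.84 = 0.2441 h^-1
Extrapolated tail: C_last / k_e = 3.15 / 0.2441 = 12.905
AUC_0→∞ = 217.23375 + 12.905 = 230.13875 µg/mL·h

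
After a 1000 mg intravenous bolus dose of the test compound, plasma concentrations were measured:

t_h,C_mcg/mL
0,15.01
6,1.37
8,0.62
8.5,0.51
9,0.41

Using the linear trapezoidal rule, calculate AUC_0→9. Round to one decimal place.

Trapezoidal AUC_0→9:
  [0→6]: (15.01+1.37)/2 × 6 = 49.14
  [6→8]: (1.37+0.62)/2 × 2 = 1.99
  [8→8.5]: (0.62+0.51)/2 × 0.5 = 0.2825
  [8.5→9]: (0.51+0.41)/2 × 0.5 = 0.23
  Sum = 51.6425 mcg/mL·h

AUC = 51.6 mcg/mL·h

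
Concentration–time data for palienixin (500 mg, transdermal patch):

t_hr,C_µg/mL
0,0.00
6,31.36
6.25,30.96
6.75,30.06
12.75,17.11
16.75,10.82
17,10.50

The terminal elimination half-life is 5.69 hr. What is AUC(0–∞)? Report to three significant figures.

AUC = 403 µg/mL·hr

Trapezoidal AUC_0→17:
  [0→6]: (0.00+31.36)/2 × 6 = 94.08
  [6→6.25]: (31.36+30.96)/2 × 0.25 = 7.79
  [6.25→6.75]: (30.96+30.06)/2 × 0.5 = 15.255
  [6.75→12.75]: (30.06+17.11)/2 × 6 = 141.51
  [12.75→16.75]: (17.11+10.82)/2 × 4 = 55.86
  [16.75→17]: (10.82+10.50)/2 × 0.25 = 2.665
  Sum = 317.16 µg/mL·hr
k_e = ln2 / t½ = 0.693147 / 5.69 = 0.1218 hr^-1
Extrapolated tail: C_last / k_e = 10.50 / 0.1218 = 86.207
AUC_0→∞ = 317.16 + 86.207 = 403.367 µg/mL·hr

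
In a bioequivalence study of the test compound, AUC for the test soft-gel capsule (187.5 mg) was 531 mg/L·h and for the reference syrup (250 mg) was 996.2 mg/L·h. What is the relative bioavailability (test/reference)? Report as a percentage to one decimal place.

F_rel = 71.1%

F_rel = (AUC_test/D_test) / (AUC_ref/D_ref)
      = (531/187.5) / (996.2/250)
      = 2.832 / 3.9848 = 0.7107 = 71.07%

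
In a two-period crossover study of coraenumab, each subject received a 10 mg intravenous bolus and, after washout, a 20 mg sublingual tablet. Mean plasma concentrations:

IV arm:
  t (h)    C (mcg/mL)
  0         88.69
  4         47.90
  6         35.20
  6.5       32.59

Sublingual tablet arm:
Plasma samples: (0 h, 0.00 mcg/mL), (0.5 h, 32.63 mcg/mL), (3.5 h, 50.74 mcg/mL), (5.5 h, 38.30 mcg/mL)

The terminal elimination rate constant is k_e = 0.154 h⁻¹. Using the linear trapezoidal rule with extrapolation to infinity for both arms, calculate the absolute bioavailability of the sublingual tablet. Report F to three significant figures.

Trapezoidal AUC_0→6.5 (IV):
  [0→4]: (88.69+47.90)/2 × 4 = 273.18
  [4→6]: (47.90+35.20)/2 × 2 = 83.1
  [6→6.5]: (35.20+32.59)/2 × 0.5 = 16.9475
  Sum = 373.2275 mcg/mL·h
IV tail: 32.59/0.154 = 211.623; AUC_iv,0→∞ = 373.2275 + 211.623 = 584.8505 mcg/mL·h
Trapezoidal AUC_0→5.5 (sublingual tablet):
  [0→0.5]: (0.00+32.63)/2 × 0.5 = 8.1575
  [0.5→3.5]: (32.63+50.74)/2 × 3 = 125.055
  [3.5→5.5]: (50.74+38.30)/2 × 2 = 89.04
  Sum = 222.2525 mcg/mL·h
sublingual tablet tail: 38.30/0.154 = 248.701; AUC_ev,0→∞ = 222.2525 + 248.701 = 470.9535 mcg/mL·h
F = (AUC_ev/D_ev)/(AUC_iv/D_iv) = (470.9535/20)/(584.8505/10) = 23.547675/58.48505 = 0.4026

F = 0.403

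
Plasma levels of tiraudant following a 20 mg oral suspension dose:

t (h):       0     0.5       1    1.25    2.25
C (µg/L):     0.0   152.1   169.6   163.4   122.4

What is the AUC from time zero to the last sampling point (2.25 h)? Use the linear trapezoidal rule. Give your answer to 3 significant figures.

Trapezoidal AUC_0→2.25:
  [0→0.5]: (0.0+152.1)/2 × 0.5 = 38.025
  [0.5→1]: (152.1+169.6)/2 × 0.5 = 80.425
  [1→1.25]: (169.6+163.4)/2 × 0.25 = 41.625
  [1.25→2.25]: (163.4+122.4)/2 × 1 = 142.9
  Sum = 302.975 µg/L·h

AUC = 303 µg/L·h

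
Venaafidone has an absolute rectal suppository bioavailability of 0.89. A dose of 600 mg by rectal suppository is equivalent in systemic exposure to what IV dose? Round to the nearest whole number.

D_iv = 534 mg

Systemic exposure from an extravascular dose = F × D_ev, so the equivalent IV dose is F × D_ev.
D_iv = F × D_ev = 0.89 × 600 = 534 mg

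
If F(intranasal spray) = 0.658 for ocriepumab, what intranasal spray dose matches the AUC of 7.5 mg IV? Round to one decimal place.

For equal systemic exposure: F × D_ev = D_iv
D_ev = D_iv / F = 7.5 / 0.658 = 11.3982 mg

D_intranasal = 11.4 mg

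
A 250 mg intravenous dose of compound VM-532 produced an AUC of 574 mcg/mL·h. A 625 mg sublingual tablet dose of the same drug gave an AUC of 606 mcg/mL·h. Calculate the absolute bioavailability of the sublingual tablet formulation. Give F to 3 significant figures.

F = 0.422

F = (AUC_ev / D_ev) / (AUC_iv / D_iv)
  = (606/625) / (574/250)
  = 0.9696 / 2.296 = 0.4223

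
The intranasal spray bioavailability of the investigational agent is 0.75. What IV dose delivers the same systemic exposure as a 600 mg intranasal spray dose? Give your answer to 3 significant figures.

Systemic exposure from an extravascular dose = F × D_ev, so the equivalent IV dose is F × D_ev.
D_iv = F × D_ev = 0.75 × 600 = 450 mg

D_iv = 450 mg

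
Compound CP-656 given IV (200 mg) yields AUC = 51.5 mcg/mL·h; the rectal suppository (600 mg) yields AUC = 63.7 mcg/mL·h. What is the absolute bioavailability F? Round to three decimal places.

F = (AUC_ev / D_ev) / (AUC_iv / D_iv)
  = (63.7/600) / (51.5/200)
  = 0.106167 / 0.2575 = 0.4123

F = 0.412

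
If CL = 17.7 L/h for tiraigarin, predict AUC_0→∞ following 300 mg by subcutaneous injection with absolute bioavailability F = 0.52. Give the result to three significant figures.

AUC_0→∞ = F × Dose / CL
        = 0.52 × 300 / 17.7 = 8.81356 mg/L·h

AUC = 8.81 mg/L·h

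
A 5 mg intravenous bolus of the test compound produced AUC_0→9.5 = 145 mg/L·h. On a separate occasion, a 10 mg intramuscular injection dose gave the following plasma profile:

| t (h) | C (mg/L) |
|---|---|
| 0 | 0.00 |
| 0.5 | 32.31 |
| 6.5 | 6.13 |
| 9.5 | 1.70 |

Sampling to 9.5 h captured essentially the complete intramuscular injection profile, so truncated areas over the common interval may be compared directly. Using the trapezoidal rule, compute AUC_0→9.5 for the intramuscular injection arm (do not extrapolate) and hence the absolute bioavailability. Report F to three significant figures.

F = 0.466

Trapezoidal AUC_0→9.5 (intramuscular injection):
  [0→0.5]: (0.00+32.31)/2 × 0.5 = 8.0775
  [0.5→6.5]: (32.31+6.13)/2 × 6 = 115.32
  [6.5→9.5]: (6.13+1.70)/2 × 3 = 11.745
  Sum = 135.1425 mg/L·h
F = (AUC_ev/D_ev)/(AUC_iv/D_iv) = (135.1425/10)/(145/5) = 13.51425/29 = 0.4660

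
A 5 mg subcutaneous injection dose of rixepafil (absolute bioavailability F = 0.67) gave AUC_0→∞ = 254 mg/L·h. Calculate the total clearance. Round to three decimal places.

CL = 0.013 L/h

CL = F × Dose / AUC_0→∞
   = 0.67 × 5 / 254 = 0.013189 L/h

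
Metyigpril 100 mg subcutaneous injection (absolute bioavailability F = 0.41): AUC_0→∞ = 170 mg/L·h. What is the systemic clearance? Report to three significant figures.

CL = F × Dose / AUC_0→∞
   = 0.41 × 100 / 170 = 0.241176 L/h

CL = 0.241 L/h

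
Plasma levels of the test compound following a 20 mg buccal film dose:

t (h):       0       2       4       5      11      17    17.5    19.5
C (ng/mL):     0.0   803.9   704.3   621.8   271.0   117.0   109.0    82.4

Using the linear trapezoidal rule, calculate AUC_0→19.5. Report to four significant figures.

AUC = 7065 ng/mL·h

Trapezoidal AUC_0→19.5:
  [0→2]: (0.0+803.9)/2 × 2 = 803.9
  [2→4]: (803.9+704.3)/2 × 2 = 1508.2
  [4→5]: (704.3+621.8)/2 × 1 = 663.05
  [5→11]: (621.8+271.0)/2 × 6 = 2678.4
  [11→17]: (271.0+117.0)/2 × 6 = 1164.0
  [17→17.5]: (117.0+109.0)/2 × 0.5 = 56.5
  [17.5→19.5]: (109.0+82.4)/2 × 2 = 191.4
  Sum = 7065.45 ng/mL·h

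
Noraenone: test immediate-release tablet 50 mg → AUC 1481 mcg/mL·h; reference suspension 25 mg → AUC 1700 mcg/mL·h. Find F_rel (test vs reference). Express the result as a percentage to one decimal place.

F_rel = (AUC_test/D_test) / (AUC_ref/D_ref)
      = (1481/50) / (1700/25)
      = 29.62 / 68 = 0.4356 = 43.56%

F_rel = 43.6%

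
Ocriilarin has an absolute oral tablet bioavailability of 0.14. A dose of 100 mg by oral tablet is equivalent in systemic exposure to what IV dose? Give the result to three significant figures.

D_iv = 14.0 mg

Systemic exposure from an extravascular dose = F × D_ev, so the equivalent IV dose is F × D_ev.
D_iv = F × D_ev = 0.14 × 100 = 14 mg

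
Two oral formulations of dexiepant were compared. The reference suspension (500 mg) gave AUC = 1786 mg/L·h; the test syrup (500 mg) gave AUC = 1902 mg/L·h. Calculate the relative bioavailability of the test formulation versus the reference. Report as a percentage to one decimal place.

F_rel = (AUC_test/D_test) / (AUC_ref/D_ref)
      = (1902/500) / (1786/500)
      = 3.804 / 3.572 = 1.0649 = 106.49%

F_rel = 106.5%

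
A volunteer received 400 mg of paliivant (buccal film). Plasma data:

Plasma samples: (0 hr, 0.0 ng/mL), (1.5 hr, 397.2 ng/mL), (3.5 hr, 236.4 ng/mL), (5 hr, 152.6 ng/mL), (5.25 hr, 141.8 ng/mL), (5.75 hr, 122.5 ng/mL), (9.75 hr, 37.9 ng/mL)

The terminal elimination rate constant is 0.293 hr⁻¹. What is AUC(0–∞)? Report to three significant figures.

Trapezoidal AUC_0→9.75:
  [0→1.5]: (0.0+397.2)/2 × 1.5 = 297.9
  [1.5→3.5]: (397.2+236.4)/2 × 2 = 633.6
  [3.5→5]: (236.4+152.6)/2 × 1.5 = 291.75
  [5→5.25]: (152.6+141.8)/2 × 0.25 = 36.8
  [5.25→5.75]: (141.8+122.5)/2 × 0.5 = 66.075
  [5.75→9.75]: (122.5+37.9)/2 × 4 = 320.8
  Sum = 1646.925 ng/mL·hr
Extrapolated tail: C_last / k_e = 37.9 / 0.293 = 129.352
AUC_0→∞ = 1646.925 + 129.352 = 1776.277 ng/mL·hr

AUC = 1780 ng/mL·hr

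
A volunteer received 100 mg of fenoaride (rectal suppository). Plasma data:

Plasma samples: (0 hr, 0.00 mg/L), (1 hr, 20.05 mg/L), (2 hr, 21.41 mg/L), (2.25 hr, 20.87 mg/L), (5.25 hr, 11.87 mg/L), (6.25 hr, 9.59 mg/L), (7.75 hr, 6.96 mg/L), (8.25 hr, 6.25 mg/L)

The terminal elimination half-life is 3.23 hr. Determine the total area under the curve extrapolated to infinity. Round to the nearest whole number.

AUC = 141 mg/L·hr

Trapezoidal AUC_0→8.25:
  [0→1]: (0.00+20.05)/2 × 1 = 10.025
  [1→2]: (20.05+21.41)/2 × 1 = 20.73
  [2→2.25]: (21.41+20.87)/2 × 0.25 = 5.285
  [2.25→5.25]: (20.87+11.87)/2 × 3 = 49.11
  [5.25→6.25]: (11.87+9.59)/2 × 1 = 10.73
  [6.25→7.75]: (9.59+6.96)/2 × 1.5 = 12.4125
  [7.75→8.25]: (6.96+6.25)/2 × 0.5 = 3.3025
  Sum = 111.595 mg/L·hr
k_e = ln2 / t½ = 0.693147 / 3.23 = 0.2146 hr^-1
Extrapolated tail: C_last / k_e = 6.25 / 0.2146 = 29.124
AUC_0→∞ = 111.595 + 29.124 = 140.719 mg/L·hr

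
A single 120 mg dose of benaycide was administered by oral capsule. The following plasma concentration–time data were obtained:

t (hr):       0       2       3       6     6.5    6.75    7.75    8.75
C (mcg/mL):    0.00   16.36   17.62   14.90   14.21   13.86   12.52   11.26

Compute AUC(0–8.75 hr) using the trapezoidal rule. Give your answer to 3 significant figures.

Trapezoidal AUC_0→8.75:
  [0→2]: (0.00+16.36)/2 × 2 = 16.36
  [2→3]: (16.36+17.62)/2 × 1 = 16.99
  [3→6]: (17.62+14.90)/2 × 3 = 48.78
  [6→6.5]: (14.90+14.21)/2 × 0.5 = 7.2775
  [6.5→6.75]: (14.21+13.86)/2 × 0.25 = 3.50875
  [6.75→7.75]: (13.86+12.52)/2 × 1 = 13.19
  [7.75→8.75]: (12.52+11.26)/2 × 1 = 11.89
  Sum = 117.99625 mcg/mL·hr

AUC = 118 mcg/mL·hr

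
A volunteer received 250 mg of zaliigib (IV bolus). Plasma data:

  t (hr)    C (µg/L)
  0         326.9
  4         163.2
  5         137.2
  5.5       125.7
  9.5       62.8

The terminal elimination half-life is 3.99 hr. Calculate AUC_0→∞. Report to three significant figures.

Trapezoidal AUC_0→9.5:
  [0→4]: (326.9+163.2)/2 × 4 = 980.2
  [4→5]: (163.2+137.2)/2 × 1 = 150.2
  [5→5.5]: (137.2+125.7)/2 × 0.5 = 65.725
  [5.5→9.5]: (125.7+62.8)/2 × 4 = 377.0
  Sum = 1573.125 µg/L·hr
k_e = ln2 / t½ = 0.693147 / 3.99 = 0.1737 hr^-1
Extrapolated tail: C_last / k_e = 62.8 / 0.1737 = 361.543
AUC_0→∞ = 1573.125 + 361.543 = 1934.668 µg/L·hr

AUC = 1930 µg/L·hr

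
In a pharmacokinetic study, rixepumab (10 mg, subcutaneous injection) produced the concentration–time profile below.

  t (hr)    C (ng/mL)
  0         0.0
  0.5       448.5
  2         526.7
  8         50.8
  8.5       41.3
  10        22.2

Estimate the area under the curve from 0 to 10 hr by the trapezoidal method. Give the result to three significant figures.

Trapezoidal AUC_0→10:
  [0→0.5]: (0.0+448.5)/2 × 0.5 = 112.125
  [0.5→2]: (448.5+526.7)/2 × 1.5 = 731.4
  [2→8]: (526.7+50.8)/2 × 6 = 1732.5
  [8→8.5]: (50.8+41.3)/2 × 0.5 = 23.025
  [8.5→10]: (41.3+22.2)/2 × 1.5 = 47.625
  Sum = 2646.675 ng/mL·hr

AUC = 2650 ng/mL·hr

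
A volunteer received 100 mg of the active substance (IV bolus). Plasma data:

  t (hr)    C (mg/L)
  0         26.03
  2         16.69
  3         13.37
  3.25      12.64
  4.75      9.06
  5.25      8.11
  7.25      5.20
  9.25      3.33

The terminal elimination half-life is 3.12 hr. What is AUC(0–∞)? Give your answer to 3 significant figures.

Trapezoidal AUC_0→9.25:
  [0→2]: (26.03+16.69)/2 × 2 = 42.72
  [2→3]: (16.69+13.37)/2 × 1 = 15.03
  [3→3.25]: (13.37+12.64)/2 × 0.25 = 3.25125
  [3.25→4.75]: (12.64+9.06)/2 × 1.5 = 16.275
  [4.75→5.25]: (9.06+8.11)/2 × 0.5 = 4.2925
  [5.25→7.25]: (8.11+5.20)/2 × 2 = 13.31
  [7.25→9.25]: (5.20+3.33)/2 × 2 = 8.53
  Sum = 103.40875 mg/L·hr
k_e = ln2 / t½ = 0.693147 / 3.12 = 0.2222 hr^-1
Extrapolated tail: C_last / k_e = 3.33 / 0.2222 = 14.986
AUC_0→∞ = 103.40875 + 14.986 = 118.39475 mg/L·hr

AUC = 118 mg/L·hr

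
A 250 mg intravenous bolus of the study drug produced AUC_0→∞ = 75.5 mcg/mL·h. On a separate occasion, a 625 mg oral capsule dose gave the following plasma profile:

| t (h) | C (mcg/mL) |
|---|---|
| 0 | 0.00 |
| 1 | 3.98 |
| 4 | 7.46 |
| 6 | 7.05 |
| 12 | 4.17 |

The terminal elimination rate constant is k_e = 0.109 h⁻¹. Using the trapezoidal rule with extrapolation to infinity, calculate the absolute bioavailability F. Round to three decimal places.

Trapezoidal AUC_0→12 (oral capsule):
  [0→1]: (0.00+3.98)/2 × 1 = 1.99
  [1→4]: (3.98+7.46)/2 × 3 = 17.16
  [4→6]: (7.46+7.05)/2 × 2 = 14.51
  [6→12]: (7.05+4.17)/2 × 6 = 33.66
  Sum = 67.32 mcg/mL·h
Tail: C_last/k_e = 4.17/0.109 = 38.257
AUC_0→∞ (oral capsule) = 67.32 + 38.257 = 105.577 mcg/mL·h
F = (AUC_ev/D_ev)/(AUC_iv/D_iv) = (105.577/625)/(75.5/250) = 0.1689232/0.302 = 0.5593

F = 0.559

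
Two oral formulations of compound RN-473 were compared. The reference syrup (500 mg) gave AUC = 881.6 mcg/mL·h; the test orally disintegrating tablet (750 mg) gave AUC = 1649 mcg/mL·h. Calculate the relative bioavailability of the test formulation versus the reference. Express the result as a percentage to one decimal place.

F_rel = 124.7%

F_rel = (AUC_test/D_test) / (AUC_ref/D_ref)
      = (1649/750) / (881.6/500)
      = 2.19867 / 1.7632 = 1.2470 = 124.70%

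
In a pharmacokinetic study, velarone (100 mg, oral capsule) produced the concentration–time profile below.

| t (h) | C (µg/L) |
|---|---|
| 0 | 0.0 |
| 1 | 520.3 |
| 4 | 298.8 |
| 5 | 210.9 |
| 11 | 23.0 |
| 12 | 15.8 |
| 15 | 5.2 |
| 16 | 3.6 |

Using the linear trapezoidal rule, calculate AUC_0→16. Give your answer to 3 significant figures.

Trapezoidal AUC_0→16:
  [0→1]: (0.0+520.3)/2 × 1 = 260.15
  [1→4]: (520.3+298.8)/2 × 3 = 1228.65
  [4→5]: (298.8+210.9)/2 × 1 = 254.85
  [5→11]: (210.9+23.0)/2 × 6 = 701.7
  [11→12]: (23.0+15.8)/2 × 1 = 19.4
  [12→15]: (15.8+5.2)/2 × 3 = 31.5
  [15→16]: (5.2+3.6)/2 × 1 = 4.4
  Sum = 2500.65 µg/L·h

AUC = 2500 µg/L·h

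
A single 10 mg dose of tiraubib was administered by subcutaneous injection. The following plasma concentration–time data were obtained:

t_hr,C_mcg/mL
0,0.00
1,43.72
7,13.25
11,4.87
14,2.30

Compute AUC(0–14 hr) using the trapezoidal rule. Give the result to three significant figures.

AUC = 240 mcg/mL·hr

Trapezoidal AUC_0→14:
  [0→1]: (0.00+43.72)/2 × 1 = 21.86
  [1→7]: (43.72+13.25)/2 × 6 = 170.91
  [7→11]: (13.25+4.87)/2 × 4 = 36.24
  [11→14]: (4.87+2.30)/2 × 3 = 10.755
  Sum = 239.765 mcg/mL·hr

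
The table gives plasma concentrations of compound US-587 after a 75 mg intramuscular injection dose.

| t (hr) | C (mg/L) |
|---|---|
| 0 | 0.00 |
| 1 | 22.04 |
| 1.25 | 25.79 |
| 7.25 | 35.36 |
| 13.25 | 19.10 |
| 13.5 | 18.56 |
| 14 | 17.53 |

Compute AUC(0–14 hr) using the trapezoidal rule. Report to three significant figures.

AUC = 378 mg/L·hr

Trapezoidal AUC_0→14:
  [0→1]: (0.00+22.04)/2 × 1 = 11.02
  [1→1.25]: (22.04+25.79)/2 × 0.25 = 5.97875
  [1.25→7.25]: (25.79+35.36)/2 × 6 = 183.45
  [7.25→13.25]: (35.36+19.10)/2 × 6 = 163.38
  [13.25→13.5]: (19.10+18.56)/2 × 0.25 = 4.7075
  [13.5→14]: (18.56+17.53)/2 × 0.5 = 9.0225
  Sum = 377.55875 mg/L·hr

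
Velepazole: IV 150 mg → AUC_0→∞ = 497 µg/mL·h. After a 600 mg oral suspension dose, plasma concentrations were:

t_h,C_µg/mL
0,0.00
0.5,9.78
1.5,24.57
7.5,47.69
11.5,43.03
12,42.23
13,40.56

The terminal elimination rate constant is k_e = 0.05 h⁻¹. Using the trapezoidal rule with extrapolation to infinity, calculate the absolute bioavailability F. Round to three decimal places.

F = 0.650

Trapezoidal AUC_0→13 (oral suspension):
  [0→0.5]: (0.00+9.78)/2 × 0.5 = 2.445
  [0.5→1.5]: (9.78+24.57)/2 × 1 = 17.175
  [1.5→7.5]: (24.57+47.69)/2 × 6 = 216.78
  [7.5→11.5]: (47.69+43.03)/2 × 4 = 181.44
  [11.5→12]: (43.03+42.23)/2 × 0.5 = 21.315
  [12→13]: (42.23+40.56)/2 × 1 = 41.395
  Sum = 480.55 µg/mL·h
Tail: C_last/k_e = 40.56/0.05 = 811.200
AUC_0→∞ (oral suspension) = 480.55 + 811.200 = 1291.75 µg/mL·h
F = (AUC_ev/D_ev)/(AUC_iv/D_iv) = (1291.75/600)/(497/150) = 2.15292/3.31333 = 0.6498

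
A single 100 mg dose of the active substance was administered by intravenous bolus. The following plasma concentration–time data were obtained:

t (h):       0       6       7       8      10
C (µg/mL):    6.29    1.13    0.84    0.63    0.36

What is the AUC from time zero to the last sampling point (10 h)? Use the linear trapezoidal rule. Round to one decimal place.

Trapezoidal AUC_0→10:
  [0→6]: (6.29+1.13)/2 × 6 = 22.26
  [6→7]: (1.13+0.84)/2 × 1 = 0.985
  [7→8]: (0.84+0.63)/2 × 1 = 0.735
  [8→10]: (0.63+0.36)/2 × 2 = 0.99
  Sum = 24.97 µg/mL·h

AUC = 25.0 µg/mL·h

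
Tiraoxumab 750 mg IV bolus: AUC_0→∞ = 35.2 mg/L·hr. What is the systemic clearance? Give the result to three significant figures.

CL = 21.3 L/hr

CL = Dose_iv / AUC_0→∞
   = 750 / 35.2 = 21.3068 L/hr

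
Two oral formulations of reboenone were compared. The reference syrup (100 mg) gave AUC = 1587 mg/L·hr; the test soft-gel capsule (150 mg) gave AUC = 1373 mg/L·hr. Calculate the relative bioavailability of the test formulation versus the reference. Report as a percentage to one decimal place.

F_rel = (AUC_test/D_test) / (AUC_ref/D_ref)
      = (1373/150) / (1587/100)
      = 9.15333 / 15.87 = 0.5768 = 57.68%

F_rel = 57.7%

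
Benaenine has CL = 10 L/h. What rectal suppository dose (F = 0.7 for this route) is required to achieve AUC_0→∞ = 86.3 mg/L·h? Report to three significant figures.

Dose = CL × AUC_0→∞ / F
     = 10 × 86.3 / 0.7 = 1232.86 mg

Dose = 1230 mg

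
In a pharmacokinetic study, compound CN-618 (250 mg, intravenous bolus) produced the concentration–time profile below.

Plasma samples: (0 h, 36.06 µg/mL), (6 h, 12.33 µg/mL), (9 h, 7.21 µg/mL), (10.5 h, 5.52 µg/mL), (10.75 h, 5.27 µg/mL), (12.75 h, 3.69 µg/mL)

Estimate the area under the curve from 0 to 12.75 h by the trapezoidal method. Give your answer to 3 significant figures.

Trapezoidal AUC_0→12.75:
  [0→6]: (36.06+12.33)/2 × 6 = 145.17
  [6→9]: (12.33+7.21)/2 × 3 = 29.31
  [9→10.5]: (7.21+5.52)/2 × 1.5 = 9.5475
  [10.5→10.75]: (5.52+5.27)/2 × 0.25 = 1.34875
  [10.75→12.75]: (5.27+3.69)/2 × 2 = 8.96
  Sum = 194.33625 µg/mL·h

AUC = 194 µg/mL·h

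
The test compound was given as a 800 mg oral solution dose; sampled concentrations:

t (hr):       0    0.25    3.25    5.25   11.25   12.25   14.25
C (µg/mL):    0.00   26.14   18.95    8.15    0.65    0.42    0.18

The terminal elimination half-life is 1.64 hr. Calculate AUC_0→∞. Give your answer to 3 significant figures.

AUC = 126 µg/mL·hr

Trapezoidal AUC_0→14.25:
  [0→0.25]: (0.00+26.14)/2 × 0.25 = 3.2675
  [0.25→3.25]: (26.14+18.95)/2 × 3 = 67.635
  [3.25→5.25]: (18.95+8.15)/2 × 2 = 27.1
  [5.25→11.25]: (8.15+0.65)/2 × 6 = 26.4
  [11.25→12.25]: (0.65+0.42)/2 × 1 = 0.535
  [12.25→14.25]: (0.42+0.18)/2 × 2 = 0.6
  Sum = 125.5375 µg/mL·hr
k_e = ln2 / t½ = 0.693147 / 1.64 = 0.4227 hr^-1
Extrapolated tail: C_last / k_e = 0.18 / 0.4227 = 0.426
AUC_0→∞ = 125.5375 + 0.426 = 125.9635 µg/mL·hr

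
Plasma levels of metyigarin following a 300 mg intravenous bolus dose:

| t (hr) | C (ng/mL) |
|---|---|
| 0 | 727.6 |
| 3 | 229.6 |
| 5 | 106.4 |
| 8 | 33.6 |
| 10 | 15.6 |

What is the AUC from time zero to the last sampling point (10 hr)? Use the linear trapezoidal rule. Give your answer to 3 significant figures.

AUC = 2030 ng/mL·hr

Trapezoidal AUC_0→10:
  [0→3]: (727.6+229.6)/2 × 3 = 1435.8
  [3→5]: (229.6+106.4)/2 × 2 = 336.0
  [5→8]: (106.4+33.6)/2 × 3 = 210.0
  [8→10]: (33.6+15.6)/2 × 2 = 49.2
  Sum = 2031.0 ng/mL·hr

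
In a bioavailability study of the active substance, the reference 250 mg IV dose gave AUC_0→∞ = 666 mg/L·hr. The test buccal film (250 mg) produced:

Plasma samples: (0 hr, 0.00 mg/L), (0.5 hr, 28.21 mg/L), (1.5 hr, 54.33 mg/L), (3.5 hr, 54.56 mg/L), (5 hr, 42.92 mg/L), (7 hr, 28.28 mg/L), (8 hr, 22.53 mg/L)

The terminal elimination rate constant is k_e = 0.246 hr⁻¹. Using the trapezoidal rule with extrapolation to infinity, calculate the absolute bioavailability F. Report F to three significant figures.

F = 0.628

Trapezoidal AUC_0→8 (buccal film):
  [0→0.5]: (0.00+28.21)/2 × 0.5 = 7.0525
  [0.5→1.5]: (28.21+54.33)/2 × 1 = 41.27
  [1.5→3.5]: (54.33+54.56)/2 × 2 = 108.89
  [3.5→5]: (54.56+42.92)/2 × 1.5 = 73.11
  [5→7]: (42.92+28.28)/2 × 2 = 71.2
  [7→8]: (28.28+22.53)/2 × 1 = 25.405
  Sum = 326.9275 mg/L·hr
Tail: C_last/k_e = 22.53/0.246 = 91.585
AUC_0→∞ (buccal film) = 326.9275 + 91.585 = 418.5125 mg/L·hr
F = (AUC_ev/D_ev)/(AUC_iv/D_iv) = (418.5125/250)/(666/250) = 1.67405/2.664 = 0.6284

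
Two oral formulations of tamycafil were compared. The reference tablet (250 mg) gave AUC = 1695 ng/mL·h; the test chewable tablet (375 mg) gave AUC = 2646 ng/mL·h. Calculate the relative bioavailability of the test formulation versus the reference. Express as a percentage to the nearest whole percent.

F_rel = (AUC_test/D_test) / (AUC_ref/D_ref)
      = (2646/375) / (1695/250)
      = 7.056 / 6.78 = 1.0407 = 104.07%

F_rel = 104%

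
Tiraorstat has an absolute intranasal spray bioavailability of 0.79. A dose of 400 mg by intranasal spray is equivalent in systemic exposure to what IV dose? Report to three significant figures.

Systemic exposure from an extravascular dose = F × D_ev, so the equivalent IV dose is F × D_ev.
D_iv = F × D_ev = 0.79 × 400 = 316 mg

D_iv = 316 mg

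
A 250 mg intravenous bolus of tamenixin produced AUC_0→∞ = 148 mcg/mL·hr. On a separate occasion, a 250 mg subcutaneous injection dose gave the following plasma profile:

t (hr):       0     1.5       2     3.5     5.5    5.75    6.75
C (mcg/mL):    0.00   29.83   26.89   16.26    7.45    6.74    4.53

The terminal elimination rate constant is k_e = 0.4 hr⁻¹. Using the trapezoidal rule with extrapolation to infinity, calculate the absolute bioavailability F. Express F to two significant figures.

Trapezoidal AUC_0→6.75 (subcutaneous injection):
  [0→1.5]: (0.00+29.83)/2 × 1.5 = 22.3725
  [1.5→2]: (29.83+26.89)/2 × 0.5 = 14.18
  [2→3.5]: (26.89+16.26)/2 × 1.5 = 32.3625
  [3.5→5.5]: (16.26+7.45)/2 × 2 = 23.71
  [5.5→5.75]: (7.45+6.74)/2 × 0.25 = 1.77375
  [5.75→6.75]: (6.74+4.53)/2 × 1 = 5.635
  Sum = 100.03375 mcg/mL·hr
Tail: C_last/k_e = 4.53/0.4 = 11.325
AUC_0→∞ (subcutaneous injection) = 100.03375 + 11.325 = 111.35875 mcg/mL·hr
F = (AUC_ev/D_ev)/(AUC_iv/D_iv) = (111.35875/250)/(148/250) = 0.445435/0.592 = 0.7524

F = 0.75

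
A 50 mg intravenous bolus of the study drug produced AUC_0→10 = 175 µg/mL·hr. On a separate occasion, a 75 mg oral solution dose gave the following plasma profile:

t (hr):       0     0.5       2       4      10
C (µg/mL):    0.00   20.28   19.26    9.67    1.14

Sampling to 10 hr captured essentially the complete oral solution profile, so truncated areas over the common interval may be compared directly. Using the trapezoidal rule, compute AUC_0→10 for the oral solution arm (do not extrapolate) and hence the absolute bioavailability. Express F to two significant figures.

Trapezoidal AUC_0→10 (oral solution):
  [0→0.5]: (0.00+20.28)/2 × 0.5 = 5.07
  [0.5→2]: (20.28+19.26)/2 × 1.5 = 29.655
  [2→4]: (19.26+9.67)/2 × 2 = 28.93
  [4→10]: (9.67+1.14)/2 × 6 = 32.43
  Sum = 96.085 µg/mL·hr
F = (AUC_ev/D_ev)/(AUC_iv/D_iv) = (96.085/75)/(175/50) = 1.28113/3.5 = 0.3660

F = 0.37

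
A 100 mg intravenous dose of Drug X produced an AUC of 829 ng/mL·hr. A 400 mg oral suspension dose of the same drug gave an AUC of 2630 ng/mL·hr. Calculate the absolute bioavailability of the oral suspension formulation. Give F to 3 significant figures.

F = (AUC_ev / D_ev) / (AUC_iv / D_iv)
  = (2630/400) / (829/100)
  = 6.575 / 8.29 = 0.7931

F = 0.793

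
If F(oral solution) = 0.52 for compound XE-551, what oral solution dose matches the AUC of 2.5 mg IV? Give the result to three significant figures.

D_oral = 4.81 mg

For equal systemic exposure: F × D_ev = D_iv
D_ev = D_iv / F = 2.5 / 0.52 = 4.80769 mg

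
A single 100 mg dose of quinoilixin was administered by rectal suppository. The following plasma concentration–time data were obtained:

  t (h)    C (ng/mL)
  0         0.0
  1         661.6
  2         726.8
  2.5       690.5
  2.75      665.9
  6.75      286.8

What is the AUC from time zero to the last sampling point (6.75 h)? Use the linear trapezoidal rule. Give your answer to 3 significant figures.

Trapezoidal AUC_0→6.75:
  [0→1]: (0.0+661.6)/2 × 1 = 330.8
  [1→2]: (661.6+726.8)/2 × 1 = 694.2
  [2→2.5]: (726.8+690.5)/2 × 0.5 = 354.325
  [2.5→2.75]: (690.5+665.9)/2 × 0.25 = 169.55
  [2.75→6.75]: (665.9+286.8)/2 × 4 = 1905.4
  Sum = 3454.275 ng/mL·h

AUC = 3450 ng/mL·h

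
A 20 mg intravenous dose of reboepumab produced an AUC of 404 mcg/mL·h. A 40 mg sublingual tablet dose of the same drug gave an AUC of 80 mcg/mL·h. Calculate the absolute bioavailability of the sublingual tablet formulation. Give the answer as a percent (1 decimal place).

F = (AUC_ev / D_ev) / (AUC_iv / D_iv)
  = (80/40) / (404/20)
  = 2 / 20.2 = 0.0990
  = 9.90%

F = 9.9%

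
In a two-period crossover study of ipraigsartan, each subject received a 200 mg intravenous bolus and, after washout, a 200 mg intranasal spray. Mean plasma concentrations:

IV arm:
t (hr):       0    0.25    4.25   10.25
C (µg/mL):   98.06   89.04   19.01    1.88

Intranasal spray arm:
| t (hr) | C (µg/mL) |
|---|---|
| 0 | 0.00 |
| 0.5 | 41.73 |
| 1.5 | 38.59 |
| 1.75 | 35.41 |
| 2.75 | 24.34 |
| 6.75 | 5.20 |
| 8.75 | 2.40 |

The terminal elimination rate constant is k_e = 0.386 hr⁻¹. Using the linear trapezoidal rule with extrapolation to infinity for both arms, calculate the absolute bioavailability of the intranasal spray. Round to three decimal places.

Trapezoidal AUC_0→10.25 (IV):
  [0→0.25]: (98.06+89.04)/2 × 0.25 = 23.3875
  [0.25→4.25]: (89.04+19.01)/2 × 4 = 216.1
  [4.25→10.25]: (19.01+1.88)/2 × 6 = 62.67
  Sum = 302.1575 µg/mL·hr
IV tail: 1.88/0.386 = 4.870; AUC_iv,0→∞ = 302.1575 + 4.870 = 307.0275 µg/mL·hr
Trapezoidal AUC_0→8.75 (intranasal spray):
  [0→0.5]: (0.00+41.73)/2 × 0.5 = 10.4325
  [0.5→1.5]: (41.73+38.59)/2 × 1 = 40.16
  [1.5→1.75]: (38.59+35.41)/2 × 0.25 = 9.25
  [1.75→2.75]: (35.41+24.34)/2 × 1 = 29.875
  [2.75→6.75]: (24.34+5.20)/2 × 4 = 59.08
  [6.75→8.75]: (5.20+2.40)/2 × 2 = 7.6
  Sum = 156.3975 µg/mL·hr
intranasal spray tail: 2.40/0.386 = 6.218; AUC_ev,0→∞ = 156.3975 + 6.218 = 162.6155 µg/mL·hr
F = (AUC_ev/D_ev)/(AUC_iv/D_iv) = (162.6155/200)/(307.0275/200) = 0.8130775/1.5351375 = 0.5296

F = 0.530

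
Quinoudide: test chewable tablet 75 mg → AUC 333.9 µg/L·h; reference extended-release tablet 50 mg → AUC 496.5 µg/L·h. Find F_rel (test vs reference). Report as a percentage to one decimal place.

F_rel = 44.8%

F_rel = (AUC_test/D_test) / (AUC_ref/D_ref)
      = (333.9/75) / (496.5/50)
      = 4.452 / 9.93 = 0.4483 = 44.83%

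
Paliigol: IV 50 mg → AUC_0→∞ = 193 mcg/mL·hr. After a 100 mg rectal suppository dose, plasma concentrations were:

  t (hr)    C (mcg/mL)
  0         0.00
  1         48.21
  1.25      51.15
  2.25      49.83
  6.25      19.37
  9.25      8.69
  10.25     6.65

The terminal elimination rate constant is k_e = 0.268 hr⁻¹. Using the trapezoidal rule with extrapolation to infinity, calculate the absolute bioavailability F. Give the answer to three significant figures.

F = 0.777

Trapezoidal AUC_0→10.25 (rectal suppository):
  [0→1]: (0.00+48.21)/2 × 1 = 24.105
  [1→1.25]: (48.21+51.15)/2 × 0.25 = 12.42
  [1.25→2.25]: (51.15+49.83)/2 × 1 = 50.49
  [2.25→6.25]: (49.83+19.37)/2 × 4 = 138.4
  [6.25→9.25]: (19.37+8.69)/2 × 3 = 42.09
  [9.25→10.25]: (8.69+6.65)/2 × 1 = 7.67
  Sum = 275.175 mcg/mL·hr
Tail: C_last/k_e = 6.65/0.268 = 24.813
AUC_0→∞ (rectal suppository) = 275.175 + 24.813 = 299.988 mcg/mL·hr
F = (AUC_ev/D_ev)/(AUC_iv/D_iv) = (299.988/100)/(193/50) = 2.99988/3.86 = 0.7772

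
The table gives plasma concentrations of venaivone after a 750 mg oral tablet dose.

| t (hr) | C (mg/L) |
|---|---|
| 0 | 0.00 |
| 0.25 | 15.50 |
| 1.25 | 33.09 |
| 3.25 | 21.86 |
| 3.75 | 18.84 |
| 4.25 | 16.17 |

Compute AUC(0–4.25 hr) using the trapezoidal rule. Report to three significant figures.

Trapezoidal AUC_0→4.25:
  [0→0.25]: (0.00+15.50)/2 × 0.25 = 1.9375
  [0.25→1.25]: (15.50+33.09)/2 × 1 = 24.295
  [1.25→3.25]: (33.09+21.86)/2 × 2 = 54.95
  [3.25→3.75]: (21.86+18.84)/2 × 0.5 = 10.175
  [3.75→4.25]: (18.84+16.17)/2 × 0.5 = 8.7525
  Sum = 100.11 mg/L·hr

AUC = 100 mg/L·hr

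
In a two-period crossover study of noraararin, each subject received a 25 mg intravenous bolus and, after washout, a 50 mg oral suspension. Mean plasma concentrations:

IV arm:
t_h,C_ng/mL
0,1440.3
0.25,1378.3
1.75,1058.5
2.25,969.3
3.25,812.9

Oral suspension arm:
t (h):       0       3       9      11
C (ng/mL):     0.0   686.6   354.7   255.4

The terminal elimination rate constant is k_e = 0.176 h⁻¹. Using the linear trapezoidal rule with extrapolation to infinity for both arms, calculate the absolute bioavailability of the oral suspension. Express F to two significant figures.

Trapezoidal AUC_0→3.25 (IV):
  [0→0.25]: (1440.3+1378.3)/2 × 0.25 = 352.325
  [0.25→1.75]: (1378.3+1058.5)/2 × 1.5 = 1827.6
  [1.75→2.25]: (1058.5+969.3)/2 × 0.5 = 506.95
  [2.25→3.25]: (969.3+812.9)/2 × 1 = 891.1
  Sum = 3577.975 ng/mL·h
IV tail: 812.9/0.176 = 4618.750; AUC_iv,0→∞ = 3577.975 + 4618.750 = 8196.725 ng/mL·h
Trapezoidal AUC_0→11 (oral suspension):
  [0→3]: (0.0+686.6)/2 × 3 = 1029.9
  [3→9]: (686.6+354.7)/2 × 6 = 3123.9
  [9→11]: (354.7+255.4)/2 × 2 = 610.1
  Sum = 4763.9 ng/mL·h
oral suspension tail: 255.4/0.176 = 1451.136; AUC_ev,0→∞ = 4763.9 + 1451.136 = 6215.036 ng/mL·h
F = (AUC_ev/D_ev)/(AUC_iv/D_iv) = (6215.036/50)/(8196.725/25) = 124.30072/327.869 = 0.3791

F = 0.38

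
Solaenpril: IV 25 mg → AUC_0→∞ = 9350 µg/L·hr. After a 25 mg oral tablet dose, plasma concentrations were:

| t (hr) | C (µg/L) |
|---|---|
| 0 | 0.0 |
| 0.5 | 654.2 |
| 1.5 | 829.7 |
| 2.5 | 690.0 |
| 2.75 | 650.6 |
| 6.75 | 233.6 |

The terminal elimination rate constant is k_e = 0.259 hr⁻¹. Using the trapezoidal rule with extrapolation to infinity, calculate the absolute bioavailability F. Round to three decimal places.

Trapezoidal AUC_0→6.75 (oral tablet):
  [0→0.5]: (0.0+654.2)/2 × 0.5 = 163.55
  [0.5→1.5]: (654.2+829.7)/2 × 1 = 741.95
  [1.5→2.5]: (829.7+690.0)/2 × 1 = 759.85
  [2.5→2.75]: (690.0+650.6)/2 × 0.25 = 167.575
  [2.75→6.75]: (650.6+233.6)/2 × 4 = 1768.4
  Sum = 3601.325 µg/L·hr
Tail: C_last/k_e = 233.6/0.259 = 901.931
AUC_0→∞ (oral tablet) = 3601.325 + 901.931 = 4503.256 µg/L·hr
F = (AUC_ev/D_ev)/(AUC_iv/D_iv) = (4503.256/25)/(9350/25) = 180.13024/374 = 0.4816

F = 0.482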